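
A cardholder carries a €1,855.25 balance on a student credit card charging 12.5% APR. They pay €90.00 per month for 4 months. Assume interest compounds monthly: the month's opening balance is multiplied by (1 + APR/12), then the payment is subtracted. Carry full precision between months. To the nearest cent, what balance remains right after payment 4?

€1,568.10

Monthly rate r = 12.5%/12 = 1.04167% = 0.0104167.
Each month: B ← B·(1+r) − €90.00.
Month 1: interest €19.33; balance after payment €1,784.58.
Month 2: interest €18.59; balance after payment €1,713.16.
Month 3: interest €17.85; balance after payment €1,641.01.
Month 4: interest €17.09; balance after payment €1,568.10.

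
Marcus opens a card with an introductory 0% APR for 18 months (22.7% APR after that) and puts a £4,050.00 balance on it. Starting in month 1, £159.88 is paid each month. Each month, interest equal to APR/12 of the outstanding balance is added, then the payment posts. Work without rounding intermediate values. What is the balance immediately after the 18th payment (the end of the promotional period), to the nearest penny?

Promo months 1–18 at r₀ = 0%/12 = 0; months 19+ at r₁ = 22.7%/12 = 0.0189167.
After month 18 (no interest yet): B = £4,050.00 − 18·£159.88 = £1,172.16.

£1,172.16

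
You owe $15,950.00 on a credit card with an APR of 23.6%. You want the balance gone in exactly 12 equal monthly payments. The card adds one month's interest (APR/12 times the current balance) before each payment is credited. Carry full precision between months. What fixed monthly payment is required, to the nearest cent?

Monthly rate r = 23.6%/12 = 1.96667% = 0.0196667.
Level-payment amortization: P = B₀·r / (1 − (1+r)^(−n)) = 15950.00·0.0196667 / (1 − 1.01967^(−12)).
Denominator 1 − (1+r)^(−12) = 0.208408116.
P = 313.683 / 0.208408116 ≈ 1505.14.

$1,505.14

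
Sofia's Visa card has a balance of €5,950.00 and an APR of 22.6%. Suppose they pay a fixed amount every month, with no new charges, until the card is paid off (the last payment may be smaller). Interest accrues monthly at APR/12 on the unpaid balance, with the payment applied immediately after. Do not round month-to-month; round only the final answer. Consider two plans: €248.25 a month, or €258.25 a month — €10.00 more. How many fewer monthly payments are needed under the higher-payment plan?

Monthly rate r = 22.6%/12 = 1.88333% = 0.0188333.
At €248.25/mo: n = ⌈−ln(1 − rB₀/P)/ln(1+r)⌉ = 33 payments (last €44.40); total interest = total paid − €5,950.00 = €2,038.40.
At €258.25/mo: 31 payments (last €128.83); total interest €1,926.33.
Payments saved = 33 − 31 = 2.

2 fewer payments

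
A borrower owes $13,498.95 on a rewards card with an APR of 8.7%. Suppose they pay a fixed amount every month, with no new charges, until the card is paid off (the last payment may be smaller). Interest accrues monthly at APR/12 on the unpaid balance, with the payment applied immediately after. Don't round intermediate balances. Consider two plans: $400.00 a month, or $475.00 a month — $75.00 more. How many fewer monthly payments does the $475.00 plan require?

7 fewer payments

Monthly rate r = 8.7%/12 = 0.725% = 0.00725.
At $400.00/mo: n = ⌈−ln(1 − rB₀/P)/ln(1+r)⌉ = 39 payments (last $337.54); total interest = total paid − $13,498.95 = $2,038.59.
At $475.00/mo: 32 payments (last $445.83); total interest $1,671.88.
Payments saved = 39 − 32 = 7.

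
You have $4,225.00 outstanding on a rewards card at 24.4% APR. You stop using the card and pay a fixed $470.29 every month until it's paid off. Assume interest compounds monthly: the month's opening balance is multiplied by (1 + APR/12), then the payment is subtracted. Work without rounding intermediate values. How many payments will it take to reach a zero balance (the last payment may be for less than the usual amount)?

Monthly rate r = 24.4%/12 = 2.03333% = 0.0203333.
Recurrence: B ← B·(1+r) − $470.29.
Month 1: interest $85.91; balance after payment $3,840.62.
Month 2: interest $78.09; balance after payment $3,448.42.
Closed form: n = −ln(1 − rB₀/P)/ln(1+r) = −ln(0.81733)/ln(1.02033) ≈ 10.021, so the balance reaches zero during payment 11.

11 payments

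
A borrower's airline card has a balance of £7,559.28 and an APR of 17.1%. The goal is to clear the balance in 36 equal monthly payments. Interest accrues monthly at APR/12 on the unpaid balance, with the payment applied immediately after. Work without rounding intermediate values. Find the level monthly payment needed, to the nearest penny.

£269.89

Monthly rate r = 17.1%/12 = 1.425% = 0.01425.
Level-payment amortization: P = B₀·r / (1 − (1+r)^(−n)) = 7559.28·0.01425 / (1 − 1.01425^(−36)).
Denominator 1 − (1+r)^(−36) = 0.399131537.
P = 107.72 / 0.399131537 ≈ 269.89.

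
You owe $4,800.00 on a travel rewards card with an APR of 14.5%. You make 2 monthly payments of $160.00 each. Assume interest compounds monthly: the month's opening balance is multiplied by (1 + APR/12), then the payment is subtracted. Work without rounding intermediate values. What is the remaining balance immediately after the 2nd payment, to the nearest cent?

$4,594.77

Monthly rate r = 14.5%/12 = 1.20833% = 0.0120833.
Each month: B ← B·(1+r) − $160.00.
Month 1: interest $58.00; balance after payment $4,698.00.
Month 2: interest $56.77; balance after payment $4,594.77.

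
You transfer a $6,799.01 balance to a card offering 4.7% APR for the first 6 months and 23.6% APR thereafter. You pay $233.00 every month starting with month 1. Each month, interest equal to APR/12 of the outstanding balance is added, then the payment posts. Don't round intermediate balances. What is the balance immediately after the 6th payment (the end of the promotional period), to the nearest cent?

Promo months 1–6 at r₀ = 4.7%/12 = 0.00391667; months 7+ at r₁ = 23.6%/12 = 0.0196667.
After month 6: iterate B ← B·(1+r₀) − $233.00 for 6 months → $5,548.60.

$5,548.60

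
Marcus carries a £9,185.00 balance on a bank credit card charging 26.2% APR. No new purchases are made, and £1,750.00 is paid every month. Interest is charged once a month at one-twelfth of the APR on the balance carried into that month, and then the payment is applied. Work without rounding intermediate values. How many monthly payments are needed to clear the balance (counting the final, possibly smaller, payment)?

6 months

Monthly rate r = 26.2%/12 = 2.18333% = 0.0218333.
Recurrence: B ← B·(1+r) − £1,750.00.
Month 1: interest £200.54; balance after payment £7,635.54.
Month 2: interest £166.71; balance after payment £6,052.25.
Month 3: interest £132.14; balance after payment £4,434.39.
Month 4: interest £96.82; balance after payment £2,781.21.
Month 5: interest £60.72; balance after payment £1,091.93.
Month 6: interest £23.84; balance after payment £0.00.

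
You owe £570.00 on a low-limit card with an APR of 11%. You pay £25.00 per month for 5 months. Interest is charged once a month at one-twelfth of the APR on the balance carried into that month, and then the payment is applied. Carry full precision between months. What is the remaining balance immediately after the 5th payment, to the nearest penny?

£469.30

Monthly rate r = 11%/12 = 0.916667% = 0.00916667.
Each month: B ← B·(1+r) − £25.00.
Month 1: interest £5.22; balance after payment £550.23.
Month 2: interest £5.04; balance after payment £530.27.
Month 3: interest £4.86; balance after payment £510.13.
Month 4: interest £4.68; balance after payment £489.81.
Month 5: interest £4.49; balance after payment £469.30.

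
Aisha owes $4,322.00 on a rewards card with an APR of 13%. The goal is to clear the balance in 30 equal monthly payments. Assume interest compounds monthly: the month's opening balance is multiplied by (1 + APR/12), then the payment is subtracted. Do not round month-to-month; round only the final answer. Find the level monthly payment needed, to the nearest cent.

$169.52

Monthly rate r = 13%/12 = 1.08333% = 0.0108333.
Level-payment amortization: P = B₀·r / (1 − (1+r)^(−n)) = 4322.00·0.0108333 / (1 − 1.01083^(−30)).
Denominator 1 − (1+r)^(−30) = 0.276208705.
P = 46.8217 / 0.276208705 ≈ 169.52.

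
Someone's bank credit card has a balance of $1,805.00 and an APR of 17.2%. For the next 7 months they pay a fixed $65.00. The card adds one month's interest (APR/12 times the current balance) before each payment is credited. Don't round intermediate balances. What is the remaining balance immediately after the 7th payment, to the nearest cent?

Monthly rate r = 17.2%/12 = 1.43333% = 0.0143333.
Each month: B ← B·(1+r) − $65.00.
Month 1: interest $25.87; balance after payment $1,765.87.
Month 2: interest $25.31; balance after payment $1,726.18.
Month 3: interest $24.74; balance after payment $1,685.92.
Month 4: interest $24.16; balance after payment $1,645.09.
Month 5: interest $23.58; balance after payment $1,603.67.
Month 6: interest $22.99; balance after payment $1,561.65.
Month 7: interest $22.38; balance after payment $1,519.04.

$1,519.04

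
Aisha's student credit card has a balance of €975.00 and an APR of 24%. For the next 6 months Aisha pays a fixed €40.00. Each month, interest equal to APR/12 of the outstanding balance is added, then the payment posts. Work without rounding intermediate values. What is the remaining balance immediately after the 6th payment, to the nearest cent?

Monthly rate r = 24%/12 = 2% = 0.02.
Each month: B ← B·(1+r) − €40.00.
Month 1: interest €19.50; balance after payment €954.50.
Month 2: interest €19.09; balance after payment €933.59.
Month 3: interest €18.67; balance after payment €912.26.
Month 4: interest €18.25; balance after payment €890.51.
Month 5: interest €17.81; balance after payment €868.32.
Month 6: interest €17.37; balance after payment €845.68.

€845.68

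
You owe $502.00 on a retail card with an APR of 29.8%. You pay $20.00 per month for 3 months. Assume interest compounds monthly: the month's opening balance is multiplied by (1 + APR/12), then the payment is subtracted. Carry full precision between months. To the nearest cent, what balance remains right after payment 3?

$478.83

Monthly rate r = 29.8%/12 = 2.48333% = 0.0248333.
Each month: B ← B·(1+r) − $20.00.
Month 1: interest $12.47; balance after payment $494.47.
Month 2: interest $12.28; balance after payment $486.75.
Month 3: interest $12.09; balance after payment $478.83.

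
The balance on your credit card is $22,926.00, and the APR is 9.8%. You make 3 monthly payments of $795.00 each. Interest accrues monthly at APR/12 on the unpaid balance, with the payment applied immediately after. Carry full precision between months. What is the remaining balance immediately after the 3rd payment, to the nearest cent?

$21,087.76

Monthly rate r = 9.8%/12 = 0.816667% = 0.00816667.
Each month: B ← B·(1+r) − $795.00.
Month 1: interest $187.23; balance after payment $22,318.23.
Month 2: interest $182.27; balance after payment $21,705.49.
Month 3: interest $177.26; balance after payment $21,087.76.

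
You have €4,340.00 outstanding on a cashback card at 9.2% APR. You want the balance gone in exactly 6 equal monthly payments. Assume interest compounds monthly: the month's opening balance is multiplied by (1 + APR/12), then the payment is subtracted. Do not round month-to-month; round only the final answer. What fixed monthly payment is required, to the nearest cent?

€742.87

Monthly rate r = 9.2%/12 = 0.766667% = 0.00766667.
Level-payment amortization: P = B₀·r / (1 − (1+r)^(−n)) = 4340.00·0.00766667 / (1 − 1.00767^(−6)).
Denominator 1 − (1+r)^(−6) = 0.0447904732.
P = 33.2733 / 0.0447904732 ≈ 742.87.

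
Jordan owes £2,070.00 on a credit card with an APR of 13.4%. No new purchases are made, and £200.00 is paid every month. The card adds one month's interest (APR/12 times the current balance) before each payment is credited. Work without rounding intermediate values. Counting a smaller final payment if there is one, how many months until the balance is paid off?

Monthly rate r = 13.4%/12 = 1.11667% = 0.0111667.
Recurrence: B ← B·(1+r) − £200.00.
Month 1: interest £23.11; balance after payment £1,893.11.
Month 2: interest £21.14; balance after payment £1,714.25.
Closed form: n = −ln(1 − rB₀/P)/ln(1+r) = −ln(0.88443)/ln(1.01117) ≈ 11.060, so the balance reaches zero during payment 12.

12 payments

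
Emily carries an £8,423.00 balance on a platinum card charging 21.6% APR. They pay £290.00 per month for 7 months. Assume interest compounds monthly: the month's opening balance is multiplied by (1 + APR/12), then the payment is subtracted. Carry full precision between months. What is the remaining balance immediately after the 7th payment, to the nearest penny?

£7,400.39

Monthly rate r = 21.6%/12 = 1.8% = 0.018.
Each month: B ← B·(1+r) − £290.00.
Month 1: interest £151.61; balance after payment £8,284.61.
Month 2: interest £149.12; balance after payment £8,143.74.
Month 3: interest £146.59; balance after payment £8,000.32.
Month 4: interest £144.01; balance after payment £7,854.33.
Month 5: interest £141.38; balance after payment £7,705.71.
Month 6: interest £138.70; balance after payment £7,554.41.
Month 7: interest £135.98; balance after payment £7,400.39.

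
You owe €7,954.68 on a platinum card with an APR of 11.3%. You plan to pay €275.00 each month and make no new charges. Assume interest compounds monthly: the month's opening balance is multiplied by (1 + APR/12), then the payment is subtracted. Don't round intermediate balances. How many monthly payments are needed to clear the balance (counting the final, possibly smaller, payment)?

34 payments

Monthly rate r = 11.3%/12 = 0.941667% = 0.00941667.
Recurrence: B ← B·(1+r) − €275.00.
Month 1: interest €74.91; balance after payment €7,754.59.
Month 2: interest €73.02; balance after payment €7,552.61.
Closed form: n = −ln(1 − rB₀/P)/ln(1+r) = −ln(0.72761)/ln(1.00942) ≈ 33.927, so the balance reaches zero during payment 34.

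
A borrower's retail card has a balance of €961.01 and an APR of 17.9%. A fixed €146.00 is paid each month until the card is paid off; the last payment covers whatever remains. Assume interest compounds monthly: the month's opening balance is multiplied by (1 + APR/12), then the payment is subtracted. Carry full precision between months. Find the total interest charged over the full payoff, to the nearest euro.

€58

Monthly rate r = 17.9%/12 = 1.49167% = 0.0149167.
Payoff takes n = ⌈−ln(1 − rB₀/P)/ln(1+r)⌉ = ⌈6.980⌉ = 7 payments; the last is €143.07.
Total paid = 6·€146.00 + €143.07 = €1,019.07.
Total interest = total paid − principal = €1,019.07 − €961.01 = €58.06.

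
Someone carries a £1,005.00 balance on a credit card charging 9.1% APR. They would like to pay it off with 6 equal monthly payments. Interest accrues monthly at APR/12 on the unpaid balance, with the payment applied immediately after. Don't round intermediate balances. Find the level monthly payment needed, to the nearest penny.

£171.97

Monthly rate r = 9.1%/12 = 0.758333% = 0.00758333.
Level-payment amortization: P = B₀·r / (1 − (1+r)^(−n)) = 1005.00·0.00758333 / (1 − 1.00758^(−6)).
Denominator 1 − (1+r)^(−6) = 0.044316365.
P = 7.62125 / 0.044316365 ≈ 171.97.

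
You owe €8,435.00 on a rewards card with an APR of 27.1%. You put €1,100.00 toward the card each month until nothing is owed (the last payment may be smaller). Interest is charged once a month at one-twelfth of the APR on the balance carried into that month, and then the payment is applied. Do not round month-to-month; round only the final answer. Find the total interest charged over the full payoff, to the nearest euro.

€935

Monthly rate r = 27.1%/12 = 2.25833% = 0.0225833.
Payoff takes n = ⌈−ln(1 − rB₀/P)/ln(1+r)⌉ = ⌈8.515⌉ = 9 payments; the last is €569.67.
Total paid = 8·€1,100.00 + €569.67 = €9,369.67.
Total interest = total paid − principal = €9,369.67 − €8,435.00 = €934.67.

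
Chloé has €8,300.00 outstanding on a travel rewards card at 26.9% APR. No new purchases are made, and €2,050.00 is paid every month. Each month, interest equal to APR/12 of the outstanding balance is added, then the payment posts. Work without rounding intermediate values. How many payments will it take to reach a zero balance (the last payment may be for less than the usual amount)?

5 months

Monthly rate r = 26.9%/12 = 2.24167% = 0.0224167.
Recurrence: B ← B·(1+r) − €2,050.00.
Month 1: interest €186.06; balance after payment €6,436.06.
Month 2: interest €144.27; balance after payment €4,530.33.
Month 3: interest €101.55; balance after payment €2,581.89.
Month 4: interest €57.88; balance after payment €589.77.
Month 5: interest €13.22; balance after payment €0.00.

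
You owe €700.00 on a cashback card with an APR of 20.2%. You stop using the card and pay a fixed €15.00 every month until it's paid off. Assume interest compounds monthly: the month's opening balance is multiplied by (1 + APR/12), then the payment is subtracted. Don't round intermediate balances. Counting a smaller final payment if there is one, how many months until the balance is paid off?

Monthly rate r = 20.2%/12 = 1.68333% = 0.0168333.
Recurrence: B ← B·(1+r) − €15.00.
Month 1: interest €11.78; balance after payment €696.78.
Month 2: interest €11.73; balance after payment €693.51.
Closed form: n = −ln(1 − rB₀/P)/ln(1+r) = −ln(0.21444)/ln(1.01683) ≈ 92.235, so the balance reaches zero during payment 93.

93 months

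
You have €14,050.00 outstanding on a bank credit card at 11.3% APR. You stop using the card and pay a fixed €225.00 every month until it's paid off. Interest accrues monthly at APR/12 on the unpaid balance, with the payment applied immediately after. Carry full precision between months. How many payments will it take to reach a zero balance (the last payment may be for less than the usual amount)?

Monthly rate r = 11.3%/12 = 0.941667% = 0.00941667.
Recurrence: B ← B·(1+r) − €225.00.
Month 1: interest €132.30; balance after payment €13,957.30.
Month 2: interest €131.43; balance after payment €13,863.74.
Closed form: n = −ln(1 − rB₀/P)/ln(1+r) = −ln(0.41198)/ln(1.00942) ≈ 94.614, so the balance reaches zero during payment 95.

95 months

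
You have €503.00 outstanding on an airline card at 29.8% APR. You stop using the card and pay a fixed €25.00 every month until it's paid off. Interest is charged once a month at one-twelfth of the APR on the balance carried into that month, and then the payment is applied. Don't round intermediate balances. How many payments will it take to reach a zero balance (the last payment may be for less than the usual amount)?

29 months

Monthly rate r = 29.8%/12 = 2.48333% = 0.0248333.
Recurrence: B ← B·(1+r) − €25.00.
Month 1: interest €12.49; balance after payment €490.49.
Month 2: interest €12.18; balance after payment €477.67.
Closed form: n = −ln(1 − rB₀/P)/ln(1+r) = −ln(0.50035)/ln(1.02483) ≈ 28.228, so the balance reaches zero during payment 29.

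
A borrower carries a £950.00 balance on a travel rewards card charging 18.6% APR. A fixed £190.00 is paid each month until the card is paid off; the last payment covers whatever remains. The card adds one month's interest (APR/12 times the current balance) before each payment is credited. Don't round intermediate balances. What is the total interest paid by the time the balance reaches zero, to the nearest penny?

£46.75

Monthly rate r = 18.6%/12 = 1.55% = 0.0155.
Payoff takes n = ⌈−ln(1 − rB₀/P)/ln(1+r)⌉ = ⌈5.245⌉ = 6 payments; the last is £46.75.
Total paid = 5·£190.00 + £46.75 = £996.75.
Total interest = total paid − principal = £996.75 − £950.00 = £46.75.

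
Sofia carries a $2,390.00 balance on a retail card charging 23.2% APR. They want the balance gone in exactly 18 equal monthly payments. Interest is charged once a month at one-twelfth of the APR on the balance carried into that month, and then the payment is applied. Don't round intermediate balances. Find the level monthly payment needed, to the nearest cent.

$158.49

Monthly rate r = 23.2%/12 = 1.93333% = 0.0193333.
Level-payment amortization: P = B₀·r / (1 − (1+r)^(−n)) = 2390.00·0.0193333 / (1 − 1.01933^(−18)).
Denominator 1 − (1+r)^(−18) = 0.291552086.
P = 46.2067 / 0.291552086 ≈ 158.49.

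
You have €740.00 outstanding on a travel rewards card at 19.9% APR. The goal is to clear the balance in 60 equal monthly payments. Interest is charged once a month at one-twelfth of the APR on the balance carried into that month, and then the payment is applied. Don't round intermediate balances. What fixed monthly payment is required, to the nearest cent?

Monthly rate r = 19.9%/12 = 1.65833% = 0.0165833.
Level-payment amortization: P = B₀·r / (1 − (1+r)^(−n)) = 740.00·0.0165833 / (1 − 1.01658^(−60)).
Denominator 1 − (1+r)^(−60) = 0.627247226.
P = 12.2717 / 0.627247226 ≈ 19.56.

€19.56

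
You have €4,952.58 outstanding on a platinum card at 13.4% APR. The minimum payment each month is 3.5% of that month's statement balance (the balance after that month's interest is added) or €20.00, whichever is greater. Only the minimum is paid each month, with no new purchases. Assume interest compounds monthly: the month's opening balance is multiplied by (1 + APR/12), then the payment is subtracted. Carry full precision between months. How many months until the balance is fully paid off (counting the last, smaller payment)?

123 months

Monthly rate r = 13.4%/12 = 1.11667% = 0.0111667.
While 3.5% of the post-interest balance exceeds €20.00, each month B ← (B·(1+r))·(1 − 0.035), i.e. B shrinks by the factor (1+r)·0.965 = 0.97578.
This holds for months 1–89. Entering month 90 the balance is €558.45; 3.5% of the post-interest balance is now below €20.00, so the flat €20.00 minimum applies from here.
From month 90 a fixed €20.00 at rate r clears €558.45 in 34 more payments. Total: 89 + 34 = 123 months.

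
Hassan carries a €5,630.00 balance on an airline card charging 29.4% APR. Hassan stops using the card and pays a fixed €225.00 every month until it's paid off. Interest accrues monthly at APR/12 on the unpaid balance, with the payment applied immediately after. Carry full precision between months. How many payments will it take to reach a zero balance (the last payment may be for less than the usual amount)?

Monthly rate r = 29.4%/12 = 2.45% = 0.0245.
Recurrence: B ← B·(1+r) − €225.00.
Month 1: interest €137.93; balance after payment €5,542.94.
Month 2: interest €135.80; balance after payment €5,453.74.
Closed form: n = −ln(1 − rB₀/P)/ln(1+r) = −ln(0.38696)/ln(1.0245) ≈ 39.226, so the balance reaches zero during payment 40.

40 months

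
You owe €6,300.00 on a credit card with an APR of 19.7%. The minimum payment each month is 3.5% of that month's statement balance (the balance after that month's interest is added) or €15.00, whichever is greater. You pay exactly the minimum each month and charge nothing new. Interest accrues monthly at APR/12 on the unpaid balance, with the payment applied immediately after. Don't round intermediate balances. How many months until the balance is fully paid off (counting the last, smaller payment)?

Monthly rate r = 19.7%/12 = 1.64167% = 0.0164167.
While 3.5% of the post-interest balance exceeds €15.00, each month B ← (B·(1+r))·(1 − 0.035), i.e. B shrinks by the factor (1+r)·0.965 = 0.98084.
This holds for months 1–140. Entering month 141 the balance is €419.97; 3.5% of the post-interest balance is now below €15.00, so the flat €15.00 minimum applies from here.
From month 141 a fixed €15.00 at rate r clears €419.97 in 38 more payments. Total: 140 + 38 = 178 months.

178 months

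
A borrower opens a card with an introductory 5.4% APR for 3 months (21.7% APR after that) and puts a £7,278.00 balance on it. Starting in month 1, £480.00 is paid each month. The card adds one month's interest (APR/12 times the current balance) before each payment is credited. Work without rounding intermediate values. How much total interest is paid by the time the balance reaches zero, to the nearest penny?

£934.40

Promo months 1–3 at r₀ = 5.4%/12 = 0.0045; months 4+ at r₁ = 21.7%/12 = 0.0180833.
After month 3: iterate B ← B·(1+r₀) − £480.00 for 3 months → £5,930.21.
Then at r₁ with £480.00/mo: n₂ = −ln(1 − r₁·B/P)/ln(1+r₁) ≈ 14.11 → 15 more payments.
Total paid = 17·£480.00 + £52.40 = £8,212.40; interest = £8,212.40 − £7,278.00 = £934.40.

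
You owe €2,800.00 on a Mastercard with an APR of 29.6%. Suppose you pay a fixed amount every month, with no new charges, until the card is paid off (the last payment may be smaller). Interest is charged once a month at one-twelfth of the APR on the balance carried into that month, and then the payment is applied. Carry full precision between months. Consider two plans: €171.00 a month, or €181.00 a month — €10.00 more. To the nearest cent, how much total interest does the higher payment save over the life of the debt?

€60.60

Monthly rate r = 29.6%/12 = 2.46667% = 0.0246667.
At €171.00/mo: n = ⌈−ln(1 − rB₀/P)/ln(1+r)⌉ = 22 payments (last €39.88); total interest = total paid − €2,800.00 = €830.88.
At €181.00/mo: 20 payments (last €131.28); total interest €770.28.
Interest saved = €830.88 − €770.28 = €60.60.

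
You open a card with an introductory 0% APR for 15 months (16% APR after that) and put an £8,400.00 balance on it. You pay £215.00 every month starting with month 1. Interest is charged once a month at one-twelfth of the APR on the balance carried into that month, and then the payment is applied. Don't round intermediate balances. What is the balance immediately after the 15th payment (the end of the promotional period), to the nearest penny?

£5,175.00

Promo months 1–15 at r₀ = 0%/12 = 0; months 16+ at r₁ = 16%/12 = 0.0133333.
After month 15 (no interest yet): B = £8,400.00 − 15·£215.00 = £5,175.00.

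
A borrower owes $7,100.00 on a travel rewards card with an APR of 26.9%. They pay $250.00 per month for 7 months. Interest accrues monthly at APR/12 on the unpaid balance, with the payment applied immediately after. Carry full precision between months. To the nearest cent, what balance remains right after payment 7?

$6,419.71

Monthly rate r = 26.9%/12 = 2.24167% = 0.0224167.
Each month: B ← B·(1+r) − $250.00.
Month 1: interest $159.16; balance after payment $7,009.16.
Month 2: interest $157.12; balance after payment $6,916.28.
Month 3: interest $155.04; balance after payment $6,821.32.
Month 4: interest $152.91; balance after payment $6,724.23.
Month 5: interest $150.73; balance after payment $6,624.97.
Month 6: interest $148.51; balance after payment $6,523.48.
Month 7: interest $146.23; balance after payment $6,419.71.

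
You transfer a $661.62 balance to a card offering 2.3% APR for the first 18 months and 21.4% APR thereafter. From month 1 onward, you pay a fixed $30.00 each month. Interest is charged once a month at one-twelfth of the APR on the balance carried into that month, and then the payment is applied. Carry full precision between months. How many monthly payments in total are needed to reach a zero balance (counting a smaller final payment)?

Promo months 1–18 at r₀ = 2.3%/12 = 0.00191667; months 19+ at r₁ = 21.4%/12 = 0.0178333.
After month 18: iterate B ← B·(1+r₀) − $30.00 for 18 months → $135.93.
Then at r₁ with $30.00/mo: n₂ = −ln(1 − r₁·B/P)/ln(1+r₁) ≈ 4.77 → 5 more payments.

23 payments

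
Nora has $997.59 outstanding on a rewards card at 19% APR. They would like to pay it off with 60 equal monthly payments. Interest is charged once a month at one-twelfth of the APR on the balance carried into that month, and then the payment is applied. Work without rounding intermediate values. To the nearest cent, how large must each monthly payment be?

Monthly rate r = 19%/12 = 1.58333% = 0.0158333.
Level-payment amortization: P = B₀·r / (1 − (1+r)^(−n)) = 997.59·0.0158333 / (1 − 1.01583^(−60)).
Denominator 1 − (1+r)^(−60) = 0.610369967.
P = 15.7952 / 0.610369967 ≈ 25.88.

$25.88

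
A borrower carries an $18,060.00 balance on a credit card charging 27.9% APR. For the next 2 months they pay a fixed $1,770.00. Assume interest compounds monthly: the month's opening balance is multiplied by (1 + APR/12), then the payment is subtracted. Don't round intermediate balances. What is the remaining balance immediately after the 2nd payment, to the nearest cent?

Monthly rate r = 27.9%/12 = 2.325% = 0.02325.
Each month: B ← B·(1+r) − $1,770.00.
Month 1: interest $419.89; balance after payment $16,709.90.
Month 2: interest $388.51; balance after payment $15,328.40.

$15,328.40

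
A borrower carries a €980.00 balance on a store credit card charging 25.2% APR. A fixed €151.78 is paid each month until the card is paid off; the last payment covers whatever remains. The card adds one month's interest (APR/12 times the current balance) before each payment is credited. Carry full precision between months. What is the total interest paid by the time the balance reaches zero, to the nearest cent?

Monthly rate r = 25.2%/12 = 2.1% = 0.021.
Payoff takes n = ⌈−ln(1 − rB₀/P)/ln(1+r)⌉ = ⌈7.011⌉ = 8 payments; the last is €1.71.
Total paid = 7·€151.78 + €1.71 = €1,064.17.
Total interest = total paid − principal = €1,064.17 − €980.00 = €84.17.

€84.17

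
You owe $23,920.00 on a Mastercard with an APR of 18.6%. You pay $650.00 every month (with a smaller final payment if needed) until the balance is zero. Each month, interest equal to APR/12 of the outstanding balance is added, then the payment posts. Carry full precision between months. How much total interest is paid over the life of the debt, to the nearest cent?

$11,785.53

Monthly rate r = 18.6%/12 = 1.55% = 0.0155.
Payoff takes n = ⌈−ln(1 − rB₀/P)/ln(1+r)⌉ = ⌈54.931⌉ = 55 payments; the last is $605.53.
Total paid = 54·$650.00 + $605.53 = $35,705.53.
Total interest = total paid − principal = $35,705.53 − $23,920.00 = $11,785.53.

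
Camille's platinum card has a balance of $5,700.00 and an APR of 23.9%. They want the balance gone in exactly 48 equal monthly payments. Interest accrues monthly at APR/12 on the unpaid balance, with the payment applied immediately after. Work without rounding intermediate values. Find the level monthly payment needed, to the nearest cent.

$185.52

Monthly rate r = 23.9%/12 = 1.99167% = 0.0199167.
Level-payment amortization: P = B₀·r / (1 − (1+r)^(−n)) = 5700.00·0.0199167 / (1 − 1.01992^(−48)).
Denominator 1 − (1+r)^(−48) = 0.611943519.
P = 113.525 / 0.611943519 ≈ 185.52.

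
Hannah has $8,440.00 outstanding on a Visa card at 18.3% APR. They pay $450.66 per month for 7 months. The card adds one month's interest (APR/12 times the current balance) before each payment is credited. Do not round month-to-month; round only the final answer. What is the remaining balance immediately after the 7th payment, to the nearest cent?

Monthly rate r = 18.3%/12 = 1.525% = 0.01525.
Each month: B ← B·(1+r) − $450.66.
Month 1: interest $128.71; balance after payment $8,118.05.
Month 2: interest $123.80; balance after payment $7,791.19.
Month 3: interest $118.82; balance after payment $7,459.35.
Month 4: interest $113.76; balance after payment $7,122.44.
Month 5: interest $108.62; balance after payment $6,780.40.
Month 6: interest $103.40; balance after payment $6,433.14.
Month 7: interest $98.11; balance after payment $6,080.58.

$6,080.58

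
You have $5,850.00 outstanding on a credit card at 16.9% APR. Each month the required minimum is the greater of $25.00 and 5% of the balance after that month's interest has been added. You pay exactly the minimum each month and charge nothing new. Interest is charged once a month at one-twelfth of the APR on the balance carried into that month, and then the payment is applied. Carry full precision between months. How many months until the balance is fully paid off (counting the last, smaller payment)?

Monthly rate r = 16.9%/12 = 1.40833% = 0.0140833.
While 5% of the post-interest balance exceeds $25.00, each month B ← (B·(1+r))·(1 − 0.05), i.e. B shrinks by the factor (1+r)·0.95 = 0.96338.
This holds for months 1–67. Entering month 68 the balance is $480.37; 5% of the post-interest balance is now below $25.00, so the flat $25.00 minimum applies from here.
From month 68 a fixed $25.00 at rate r clears $480.37 in 23 more payments. Total: 67 + 23 = 90 months.

90 months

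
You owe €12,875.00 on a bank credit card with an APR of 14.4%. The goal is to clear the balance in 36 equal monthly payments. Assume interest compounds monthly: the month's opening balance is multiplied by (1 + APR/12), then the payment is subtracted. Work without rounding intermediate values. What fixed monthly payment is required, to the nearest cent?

€442.54

Monthly rate r = 14.4%/12 = 1.2% = 0.012.
Level-payment amortization: P = B₀·r / (1 − (1+r)^(−n)) = 12875.00·0.012 / (1 − 1.012^(−36)).
Denominator 1 − (1+r)^(−36) = 0.349119066.
P = 154.5 / 0.349119066 ≈ 442.54.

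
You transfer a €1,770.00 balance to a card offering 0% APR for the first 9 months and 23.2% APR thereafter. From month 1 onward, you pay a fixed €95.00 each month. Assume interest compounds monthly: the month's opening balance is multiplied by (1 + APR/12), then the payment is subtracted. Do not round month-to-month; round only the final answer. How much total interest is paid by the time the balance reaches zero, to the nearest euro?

Promo months 1–9 at r₀ = 0%/12 = 0; months 10+ at r₁ = 23.2%/12 = 0.0193333.
After month 9 (no interest yet): B = €1,770.00 − 9·€95.00 = €915.00.
Then at r₁ with €95.00/mo: n₂ = −ln(1 − r₁·B/P)/ln(1+r₁) ≈ 10.76 → 11 more payments.
Total paid = 19·€95.00 + €72.43 = €1,877.43; interest = €1,877.43 − €1,770.00 = €107.43.

€107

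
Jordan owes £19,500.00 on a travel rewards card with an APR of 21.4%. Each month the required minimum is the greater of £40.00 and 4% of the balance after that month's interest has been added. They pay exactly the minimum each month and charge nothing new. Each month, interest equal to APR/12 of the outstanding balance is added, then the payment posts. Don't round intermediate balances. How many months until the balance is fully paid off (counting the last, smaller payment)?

Monthly rate r = 21.4%/12 = 1.78333% = 0.0178333.
While 4% of the post-interest balance exceeds £40.00, each month B ← (B·(1+r))·(1 − 0.04), i.e. B shrinks by the factor (1+r)·0.96 = 0.97712.
This holds for months 1–130. Entering month 131 the balance is £962.19; 4% of the post-interest balance is now below £40.00, so the flat £40.00 minimum applies from here.
From month 131 a fixed £40.00 at rate r clears £962.19 in 32 more payments. Total: 130 + 32 = 162 months.

162 months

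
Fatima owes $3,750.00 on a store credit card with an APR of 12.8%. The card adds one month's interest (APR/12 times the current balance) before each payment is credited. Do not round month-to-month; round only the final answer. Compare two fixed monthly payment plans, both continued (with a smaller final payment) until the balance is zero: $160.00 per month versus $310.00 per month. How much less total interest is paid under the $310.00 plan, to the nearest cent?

Monthly rate r = 12.8%/12 = 1.06667% = 0.0106667.
At $160.00/mo: n = ⌈−ln(1 − rB₀/P)/ln(1+r)⌉ = 28 payments (last $18.29); total interest = total paid − $3,750.00 = $588.29.
At $310.00/mo: 14 payments (last $6.40); total interest $286.40.
Interest saved = $588.29 − $286.40 = $301.89.

$301.89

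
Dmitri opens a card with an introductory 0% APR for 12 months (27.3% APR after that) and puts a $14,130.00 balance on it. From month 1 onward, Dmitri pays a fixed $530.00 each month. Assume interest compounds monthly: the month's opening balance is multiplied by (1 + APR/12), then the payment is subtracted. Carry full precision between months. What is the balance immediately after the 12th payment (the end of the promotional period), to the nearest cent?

$7,770.00

Promo months 1–12 at r₀ = 0%/12 = 0; months 13+ at r₁ = 27.3%/12 = 0.02275.
After month 12 (no interest yet): B = $14,130.00 − 12·$530.00 = $7,770.00.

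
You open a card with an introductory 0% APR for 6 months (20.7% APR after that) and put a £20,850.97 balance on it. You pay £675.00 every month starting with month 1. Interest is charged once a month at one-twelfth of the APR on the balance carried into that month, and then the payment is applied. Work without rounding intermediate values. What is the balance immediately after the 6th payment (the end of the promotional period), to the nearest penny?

£16,800.97

Promo months 1–6 at r₀ = 0%/12 = 0; months 7+ at r₁ = 20.7%/12 = 0.01725.
After month 6 (no interest yet): B = £20,850.97 − 6·£675.00 = £16,800.97.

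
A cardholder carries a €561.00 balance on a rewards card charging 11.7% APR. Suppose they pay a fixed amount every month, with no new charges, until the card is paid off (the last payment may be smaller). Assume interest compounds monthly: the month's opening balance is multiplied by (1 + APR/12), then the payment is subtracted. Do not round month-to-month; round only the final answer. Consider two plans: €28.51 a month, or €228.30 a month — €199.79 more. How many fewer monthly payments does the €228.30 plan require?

Monthly rate r = 11.7%/12 = 0.975% = 0.00975.
At €28.51/mo: n = ⌈−ln(1 − rB₀/P)/ln(1+r)⌉ = 22 payments (last €27.20); total interest = total paid − €561.00 = €64.91.
At €228.30/mo: 3 payments (last €114.27); total interest €9.87.
Payments saved = 22 − 3 = 19.

19 fewer payments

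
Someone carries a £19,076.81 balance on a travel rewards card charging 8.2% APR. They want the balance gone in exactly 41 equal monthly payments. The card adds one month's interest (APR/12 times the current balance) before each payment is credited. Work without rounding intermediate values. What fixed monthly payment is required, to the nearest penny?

Monthly rate r = 8.2%/12 = 0.683333% = 0.00683333.
Level-payment amortization: P = B₀·r / (1 − (1+r)^(−n)) = 19076.81·0.00683333 / (1 − 1.00683^(−41)).
Denominator 1 − (1+r)^(−41) = 0.243621804.
P = 130.358 / 0.243621804 ≈ 535.08.

£535.08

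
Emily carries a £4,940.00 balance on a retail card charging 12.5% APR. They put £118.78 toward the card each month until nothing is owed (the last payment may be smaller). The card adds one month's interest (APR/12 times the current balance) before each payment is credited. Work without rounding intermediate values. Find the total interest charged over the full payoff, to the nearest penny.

Monthly rate r = 12.5%/12 = 1.04167% = 0.0104167.
Payoff takes n = ⌈−ln(1 − rB₀/P)/ln(1+r)⌉ = ⌈54.791⌉ = 55 payments; the last is £94.10.
Total paid = 54·£118.78 + £94.10 = £6,508.22.
Total interest = total paid − principal = £6,508.22 − £4,940.00 = £1,568.22.

£1,568.22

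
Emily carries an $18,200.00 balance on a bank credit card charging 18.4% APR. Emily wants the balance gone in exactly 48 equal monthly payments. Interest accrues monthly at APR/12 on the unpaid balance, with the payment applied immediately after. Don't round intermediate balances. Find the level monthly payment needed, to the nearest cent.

Monthly rate r = 18.4%/12 = 1.53333% = 0.0153333.
Level-payment amortization: P = B₀·r / (1 − (1+r)^(−n)) = 18200.00·0.0153333 / (1 − 1.01533^(−48)).
Denominator 1 − (1+r)^(−48) = 0.518290652.
P = 279.067 / 0.518290652 ≈ 538.44.

$538.44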